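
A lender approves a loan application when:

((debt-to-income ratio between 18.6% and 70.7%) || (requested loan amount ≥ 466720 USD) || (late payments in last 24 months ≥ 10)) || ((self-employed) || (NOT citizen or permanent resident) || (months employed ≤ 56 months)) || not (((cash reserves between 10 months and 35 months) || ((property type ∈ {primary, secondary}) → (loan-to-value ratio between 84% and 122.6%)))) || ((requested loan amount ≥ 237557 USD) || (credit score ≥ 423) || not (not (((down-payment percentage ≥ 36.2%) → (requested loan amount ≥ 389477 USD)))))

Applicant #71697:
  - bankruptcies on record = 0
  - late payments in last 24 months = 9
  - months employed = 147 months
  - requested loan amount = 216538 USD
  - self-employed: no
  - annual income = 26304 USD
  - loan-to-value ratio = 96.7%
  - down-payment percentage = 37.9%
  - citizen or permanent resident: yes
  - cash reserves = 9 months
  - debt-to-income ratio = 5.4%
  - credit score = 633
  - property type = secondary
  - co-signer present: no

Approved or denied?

Approved

Atomic conditions:
  debt-to-income ratio between 18.6% and 70.7%: 5.4 in [18.6, 70.7] is false
  requested loan amount ≥ 466720 USD: 216538 ≥ 466720 is false
  late payments in last 24 months ≥ 10: 9 ≥ 10 is false
  self-employed: no → false
  NOT citizen or permanent resident: yes → false
  months employed ≤ 56 months: 147 ≤ 56 is false
  cash reserves between 10 months and 35 months: 9 in [10, 35] is false
  property type ∈ {primary, secondary}: secondary is in the set → true
  loan-to-value ratio between 84% and 122.6%: 96.7 in [84, 122.6] is true
  requested loan amount ≥ 237557 USD: 216538 ≥ 237557 is false
  credit score ≥ 423: 633 ≥ 423 is true
  down-payment percentage ≥ 36.2%: 37.9 ≥ 36.2 is true
  requested loan amount ≥ 389477 USD: 216538 ≥ 389477 is false
Combine:
[1] false OR false OR false = false
[2] false OR false OR false = false
[3.1.2] true → true = true
[3.1] false OR true = true
[3] NOT true = false
[4.3.1.1] true → false = false
[4.3.1] NOT false = true
[4.3] NOT true = false
[4] false OR true OR false = true
[root] false OR false OR false OR true = true
Overall: true → approved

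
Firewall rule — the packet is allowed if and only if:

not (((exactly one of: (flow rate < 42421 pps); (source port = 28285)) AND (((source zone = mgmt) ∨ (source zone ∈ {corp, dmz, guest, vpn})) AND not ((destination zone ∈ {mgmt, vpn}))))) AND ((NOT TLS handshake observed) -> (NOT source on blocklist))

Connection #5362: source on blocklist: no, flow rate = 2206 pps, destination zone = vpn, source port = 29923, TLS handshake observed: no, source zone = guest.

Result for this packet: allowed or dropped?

Allowed

Atomic conditions:
  flow rate < 42421 pps: 2206 < 42421 is true
  source port = 28285: 29923 == 28285 is false
  source zone = mgmt: guest == mgmt is false
  source zone ∈ {corp, dmz, guest, vpn}: guest is in the set → true
  destination zone ∈ {mgmt, vpn}: vpn is in the set → true
  NOT TLS handshake observed: no → true
  NOT source on blocklist: no → true
Combine:
[1.1.1] exactly-one(true, false) = true
[1.1.2.1] false OR true = true
[1.1.2.2] NOT true = false
[1.1.2] true AND false = false
[1.1] true AND false = false
[1] NOT false = true
[2] true → true = true
[root] true AND true = true
Overall: true → allowed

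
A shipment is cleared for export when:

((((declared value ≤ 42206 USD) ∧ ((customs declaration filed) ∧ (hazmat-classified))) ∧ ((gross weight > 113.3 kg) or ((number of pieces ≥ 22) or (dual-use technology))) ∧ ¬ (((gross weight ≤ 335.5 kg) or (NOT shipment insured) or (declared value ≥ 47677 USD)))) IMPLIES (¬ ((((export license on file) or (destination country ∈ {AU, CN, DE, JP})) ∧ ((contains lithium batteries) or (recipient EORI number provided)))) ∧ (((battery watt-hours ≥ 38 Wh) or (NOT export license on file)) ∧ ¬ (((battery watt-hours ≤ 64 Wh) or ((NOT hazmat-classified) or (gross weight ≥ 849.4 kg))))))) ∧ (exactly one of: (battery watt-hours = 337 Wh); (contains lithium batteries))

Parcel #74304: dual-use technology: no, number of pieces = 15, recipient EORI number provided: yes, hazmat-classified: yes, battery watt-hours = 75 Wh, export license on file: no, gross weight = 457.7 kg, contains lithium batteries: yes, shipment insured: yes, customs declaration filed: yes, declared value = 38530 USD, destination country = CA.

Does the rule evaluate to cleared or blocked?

Cleared

Atomic conditions:
  declared value ≤ 42206 USD: 38530 ≤ 42206 is true
  customs declaration filed: yes → true
  hazmat-classified: yes → true
  gross weight > 113.3 kg: 457.7 > 113.3 is true
  number of pieces ≥ 22: 15 ≥ 22 is false
  dual-use technology: no → false
  gross weight ≤ 335.5 kg: 457.7 ≤ 335.5 is false
  NOT shipment insured: yes → false
  declared value ≥ 47677 USD: 38530 ≥ 47677 is false
  export license on file: no → false
  destination country ∈ {AU, CN, DE, JP}: CA is not in the set → false
  contains lithium batteries: yes → true
  recipient EORI number provided: yes → true
  battery watt-hours ≥ 38 Wh: 75 ≥ 38 is true
  NOT export license on file: no → true
  battery watt-hours ≤ 64 Wh: 75 ≤ 64 is false
  NOT hazmat-classified: yes → false
  gross weight ≥ 849.4 kg: 457.7 ≥ 849.4 is false
  battery watt-hours = 337 Wh: 75 == 337 is false
Combine:
[1.1.1.2] true AND true = true
[1.1.1] true AND true = true
[1.1.2.2] false OR false = false
[1.1.2] true OR false = true
[1.1.3.1] false OR false OR false = false
[1.1.3] NOT false = true
[1.1] true AND true AND true = true
[1.2.1.1.1] false OR false = false
[1.2.1.1.2] true OR true = true
[1.2.1.1] false AND true = false
[1.2.1] NOT false = true
[1.2.2.1] true OR true = true
[1.2.2.2.1.2] false OR false = false
[1.2.2.2.1] false OR false = false
[1.2.2.2] NOT false = true
[1.2.2] true AND true = true
[1.2] true AND true = true
[1] true → true = true
[2] exactly-one(false, true) = true
[root] true AND true = true
Overall: true → cleared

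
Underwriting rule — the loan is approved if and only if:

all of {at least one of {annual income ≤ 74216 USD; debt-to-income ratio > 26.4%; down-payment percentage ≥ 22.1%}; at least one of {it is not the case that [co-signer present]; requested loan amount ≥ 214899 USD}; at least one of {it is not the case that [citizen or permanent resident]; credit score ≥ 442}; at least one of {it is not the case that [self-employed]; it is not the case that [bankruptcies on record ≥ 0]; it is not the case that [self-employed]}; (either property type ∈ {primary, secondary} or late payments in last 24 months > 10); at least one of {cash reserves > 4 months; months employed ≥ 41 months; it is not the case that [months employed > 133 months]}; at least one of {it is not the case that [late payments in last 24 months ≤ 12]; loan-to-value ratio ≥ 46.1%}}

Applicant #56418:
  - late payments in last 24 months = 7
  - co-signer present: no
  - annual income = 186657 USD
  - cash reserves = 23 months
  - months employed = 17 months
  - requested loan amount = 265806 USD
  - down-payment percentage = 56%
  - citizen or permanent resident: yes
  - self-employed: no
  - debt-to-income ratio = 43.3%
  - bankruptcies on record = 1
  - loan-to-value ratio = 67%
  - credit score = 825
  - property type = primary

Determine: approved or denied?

Approved

Atomic conditions:
  annual income ≤ 74216 USD: 186657 ≤ 74216 is false
  debt-to-income ratio > 26.4%: 43.3 > 26.4 is true
  down-payment percentage ≥ 22.1%: 56 ≥ 22.1 is true
  co-signer present: no → false
  requested loan amount ≥ 214899 USD: 265806 ≥ 214899 is true
  citizen or permanent resident: yes → true
  credit score ≥ 442: 825 ≥ 442 is true
  self-employed: no → false
  bankruptcies on record ≥ 0: 1 ≥ 0 is true
  property type ∈ {primary, secondary}: primary is in the set → true
  late payments in last 24 months > 10: 7 > 10 is false
  cash reserves > 4 months: 23 > 4 is true
  months employed ≥ 41 months: 17 ≥ 41 is false
  months employed > 133 months: 17 > 133 is false
  late payments in last 24 months ≤ 12: 7 ≤ 12 is true
  loan-to-value ratio ≥ 46.1%: 67 ≥ 46.1 is true
Combine:
[1] false OR true OR true = true
[2.1] NOT false = true
[2] true OR true = true
[3.1] NOT true = false
[3] false OR true = true
[4.1] NOT false = true
[4.2] NOT true = false
[4.3] NOT false = true
[4] true OR false OR true = true
[5] true OR false = true
[6.3] NOT false = true
[6] true OR false OR true = true
[7.1] NOT true = false
[7] false OR true = true
[root] true AND true AND true AND true AND true AND true AND true = true
Overall: true → approved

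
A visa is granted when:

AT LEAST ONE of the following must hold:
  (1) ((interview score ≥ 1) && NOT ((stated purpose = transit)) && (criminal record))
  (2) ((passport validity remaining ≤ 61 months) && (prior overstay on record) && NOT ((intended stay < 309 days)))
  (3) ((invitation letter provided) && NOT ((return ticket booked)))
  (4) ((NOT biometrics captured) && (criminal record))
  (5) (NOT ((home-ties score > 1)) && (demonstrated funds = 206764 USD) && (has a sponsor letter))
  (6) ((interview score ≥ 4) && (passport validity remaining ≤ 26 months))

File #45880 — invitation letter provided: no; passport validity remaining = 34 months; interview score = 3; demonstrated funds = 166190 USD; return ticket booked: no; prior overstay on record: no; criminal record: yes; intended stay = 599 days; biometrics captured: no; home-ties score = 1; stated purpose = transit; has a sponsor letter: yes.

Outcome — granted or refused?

Atomic conditions:
  interview score ≥ 1: 3 ≥ 1 is true
  stated purpose = transit: transit == transit is true
  criminal record: yes → true
  passport validity remaining ≤ 61 months: 34 ≤ 61 is true
  prior overstay on record: no → false
  intended stay < 309 days: 599 < 309 is false
  invitation letter provided: no → false
  return ticket booked: no → false
  NOT biometrics captured: no → true
  home-ties score > 1: 1 > 1 is false
  demonstrated funds = 206764 USD: 166190 == 206764 is false
  has a sponsor letter: yes → true
  interview score ≥ 4: 3 ≥ 4 is false
  passport validity remaining ≤ 26 months: 34 ≤ 26 is false
Combine:
[1.2] NOT true = false
[1] true AND false AND true = false
[2.3] NOT false = true
[2] true AND false AND true = false
[3.2] NOT false = true
[3] false AND true = false
[4] true AND true = true
[5.1] NOT false = true
[5] true AND false AND true = false
[6] false AND false = false
[root] false OR false OR false OR true OR false OR false = true
Overall: true → granted

Granted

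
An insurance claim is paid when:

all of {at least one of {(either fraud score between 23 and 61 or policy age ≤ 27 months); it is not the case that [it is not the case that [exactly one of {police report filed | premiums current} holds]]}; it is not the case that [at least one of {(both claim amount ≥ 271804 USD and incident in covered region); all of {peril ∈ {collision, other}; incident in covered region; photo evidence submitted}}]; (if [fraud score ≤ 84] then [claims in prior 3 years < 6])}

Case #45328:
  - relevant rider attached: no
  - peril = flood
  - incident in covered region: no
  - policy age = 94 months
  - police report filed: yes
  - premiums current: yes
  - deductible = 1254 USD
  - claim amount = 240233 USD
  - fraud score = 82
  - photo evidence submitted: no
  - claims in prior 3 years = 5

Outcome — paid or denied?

Denied

Atomic conditions:
  fraud score between 23 and 61: 82 in [23, 61] is false
  policy age ≤ 27 months: 94 ≤ 27 is false
  police report filed: yes → true
  premiums current: yes → true
  claim amount ≥ 271804 USD: 240233 ≥ 271804 is false
  incident in covered region: no → false
  peril ∈ {collision, other}: flood is not in the set → false
  photo evidence submitted: no → false
  fraud score ≤ 84: 82 ≤ 84 is true
  claims in prior 3 years < 6: 5 < 6 is true
Combine:
[1.1] false OR false = false
[1.2.1.1] exactly-one(true, true) = false
[1.2.1] NOT false = true
[1.2] NOT true = false
[1] false OR false = false
[2.1.1] false AND false = false
[2.1.2] false AND false AND false = false
[2.1] false OR false = false
[2] NOT false = true
[3] true → true = true
[root] false AND true AND true = false
Overall: false → denied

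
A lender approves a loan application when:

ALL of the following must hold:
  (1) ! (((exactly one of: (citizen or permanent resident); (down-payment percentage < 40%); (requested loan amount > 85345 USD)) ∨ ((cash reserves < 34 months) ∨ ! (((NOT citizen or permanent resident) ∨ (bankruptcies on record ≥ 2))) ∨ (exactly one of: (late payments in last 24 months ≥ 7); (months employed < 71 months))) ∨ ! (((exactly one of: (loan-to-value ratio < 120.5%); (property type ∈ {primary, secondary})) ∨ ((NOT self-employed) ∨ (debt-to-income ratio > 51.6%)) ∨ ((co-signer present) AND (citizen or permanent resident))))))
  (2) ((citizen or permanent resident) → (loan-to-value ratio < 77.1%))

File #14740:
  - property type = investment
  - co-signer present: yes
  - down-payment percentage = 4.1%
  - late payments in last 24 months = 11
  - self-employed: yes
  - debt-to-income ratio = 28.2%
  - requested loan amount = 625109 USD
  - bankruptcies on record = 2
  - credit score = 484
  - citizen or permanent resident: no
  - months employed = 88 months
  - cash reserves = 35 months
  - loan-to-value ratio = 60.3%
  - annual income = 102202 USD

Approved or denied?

Denied

Atomic conditions:
  citizen or permanent resident: no → false
  down-payment percentage < 40%: 4.1 < 40 is true
  requested loan amount > 85345 USD: 625109 > 85345 is true
  cash reserves < 34 months: 35 < 34 is false
  NOT citizen or permanent resident: no → true
  bankruptcies on record ≥ 2: 2 ≥ 2 is true
  late payments in last 24 months ≥ 7: 11 ≥ 7 is true
  months employed < 71 months: 88 < 71 is false
  loan-to-value ratio < 120.5%: 60.3 < 120.5 is true
  property type ∈ {primary, secondary}: investment is not in the set → false
  NOT self-employed: yes → false
  debt-to-income ratio > 51.6%: 28.2 > 51.6 is false
  co-signer present: yes → true
  loan-to-value ratio < 77.1%: 60.3 < 77.1 is true
Combine:
[1.1.1] exactly-one(false, true, true) = false
[1.1.2.2.1] true OR true = true
[1.1.2.2] NOT true = false
[1.1.2.3] exactly-one(true, false) = true
[1.1.2] false OR false OR true = true
[1.1.3.1.1] exactly-one(true, false) = true
[1.1.3.1.2] false OR false = false
[1.1.3.1.3] true AND false = false
[1.1.3.1] true OR false OR false = true
[1.1.3] NOT true = false
[1.1] false OR true OR false = true
[1] NOT true = false
[2] false → true (antecedent false ⇒ implication holds) = true
[root] false AND true = false
Overall: false → denied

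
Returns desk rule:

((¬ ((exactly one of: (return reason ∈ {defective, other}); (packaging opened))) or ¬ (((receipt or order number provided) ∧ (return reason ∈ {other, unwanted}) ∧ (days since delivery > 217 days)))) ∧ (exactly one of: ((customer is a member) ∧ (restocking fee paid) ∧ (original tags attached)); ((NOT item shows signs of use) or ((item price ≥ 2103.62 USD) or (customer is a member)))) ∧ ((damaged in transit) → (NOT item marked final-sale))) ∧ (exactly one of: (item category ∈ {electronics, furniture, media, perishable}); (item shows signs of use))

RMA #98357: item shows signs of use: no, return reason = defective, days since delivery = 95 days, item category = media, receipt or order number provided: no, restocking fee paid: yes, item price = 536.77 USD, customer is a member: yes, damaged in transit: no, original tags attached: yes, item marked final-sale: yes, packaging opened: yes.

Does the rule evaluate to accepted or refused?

Refused

Atomic conditions:
  return reason ∈ {defective, other}: defective is in the set → true
  packaging opened: yes → true
  receipt or order number provided: no → false
  return reason ∈ {other, unwanted}: defective is not in the set → false
  days since delivery > 217 days: 95 > 217 is false
  customer is a member: yes → true
  restocking fee paid: yes → true
  original tags attached: yes → true
  NOT item shows signs of use: no → true
  item price ≥ 2103.62 USD: 536.77 ≥ 2103.62 is false
  damaged in transit: no → false
  NOT item marked final-sale: yes → false
  item category ∈ {electronics, furniture, media, perishable}: media is in the set → true
  item shows signs of use: no → false
Combine:
[1.1.1.1] exactly-one(true, true) = false
[1.1.1] NOT false = true
[1.1.2.1] false AND false AND false = false
[1.1.2] NOT false = true
[1.1] true OR true = true
[1.2.1] true AND true AND true = true
[1.2.2.2] false OR true = true
[1.2.2] true OR true = true
[1.2] exactly-one(true, true) = false
[1.3] false → false (antecedent false ⇒ implication holds) = true
[1] true AND false AND true = false
[2] exactly-one(true, false) = true
[root] false AND true = false
Overall: false → refused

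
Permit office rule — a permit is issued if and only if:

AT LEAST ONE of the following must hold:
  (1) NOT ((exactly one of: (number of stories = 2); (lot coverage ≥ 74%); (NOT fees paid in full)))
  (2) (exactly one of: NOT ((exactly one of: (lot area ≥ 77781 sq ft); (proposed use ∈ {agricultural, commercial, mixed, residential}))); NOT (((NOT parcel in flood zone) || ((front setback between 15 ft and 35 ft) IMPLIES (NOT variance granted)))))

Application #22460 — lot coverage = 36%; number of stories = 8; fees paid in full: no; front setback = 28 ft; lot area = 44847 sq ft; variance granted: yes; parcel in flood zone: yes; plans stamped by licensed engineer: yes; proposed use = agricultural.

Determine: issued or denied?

Atomic conditions:
  number of stories = 2: 8 == 2 is false
  lot coverage ≥ 74%: 36 ≥ 74 is false
  NOT fees paid in full: no → true
  lot area ≥ 77781 sq ft: 44847 ≥ 77781 is false
  proposed use ∈ {agricultural, commercial, mixed, residential}: agricultural is in the set → true
  NOT parcel in flood zone: yes → false
  front setback between 15 ft and 35 ft: 28 in [15, 35] is true
  NOT variance granted: yes → false
Combine:
[1.1] exactly-one(false, false, true) = true
[1] NOT true = false
[2.1.1] exactly-one(false, true) = true
[2.1] NOT true = false
[2.2.1.2] true → false = false
[2.2.1] false OR false = false
[2.2] NOT false = true
[2] exactly-one(false, true) = true
[root] false OR true = true
Overall: true → issued

Issued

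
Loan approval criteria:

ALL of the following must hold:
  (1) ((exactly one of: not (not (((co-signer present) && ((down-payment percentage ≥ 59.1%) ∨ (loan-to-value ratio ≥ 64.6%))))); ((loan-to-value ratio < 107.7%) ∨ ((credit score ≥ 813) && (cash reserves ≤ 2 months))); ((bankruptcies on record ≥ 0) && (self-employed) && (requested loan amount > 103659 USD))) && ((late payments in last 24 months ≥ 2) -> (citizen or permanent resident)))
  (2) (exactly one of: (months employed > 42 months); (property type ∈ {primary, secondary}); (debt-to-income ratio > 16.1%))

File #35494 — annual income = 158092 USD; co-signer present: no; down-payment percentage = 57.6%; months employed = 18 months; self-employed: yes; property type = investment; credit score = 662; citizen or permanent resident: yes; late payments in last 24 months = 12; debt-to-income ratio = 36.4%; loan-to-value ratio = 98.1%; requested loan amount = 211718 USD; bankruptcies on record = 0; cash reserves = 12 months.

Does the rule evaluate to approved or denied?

Denied

Atomic conditions:
  co-signer present: no → false
  down-payment percentage ≥ 59.1%: 57.6 ≥ 59.1 is false
  loan-to-value ratio ≥ 64.6%: 98.1 ≥ 64.6 is true
  loan-to-value ratio < 107.7%: 98.1 < 107.7 is true
  credit score ≥ 813: 662 ≥ 813 is false
  cash reserves ≤ 2 months: 12 ≤ 2 is false
  bankruptcies on record ≥ 0: 0 ≥ 0 is true
  self-employed: yes → true
  requested loan amount > 103659 USD: 211718 > 103659 is true
  late payments in last 24 months ≥ 2: 12 ≥ 2 is true
  citizen or permanent resident: yes → true
  months employed > 42 months: 18 > 42 is false
  property type ∈ {primary, secondary}: investment is not in the set → false
  debt-to-income ratio > 16.1%: 36.4 > 16.1 is true
Combine:
[1.1.1.1.1.2] false OR true = true
[1.1.1.1.1] false AND true = false
[1.1.1.1] NOT false = true
[1.1.1] NOT true = false
[1.1.2.2] false AND false = false
[1.1.2] true OR false = true
[1.1.3] true AND true AND true = true
[1.1] exactly-one(false, true, true) = false
[1.2] true → true = true
[1] false AND true = false
[2] exactly-one(false, false, true) = true
[root] false AND true = false
Overall: false → denied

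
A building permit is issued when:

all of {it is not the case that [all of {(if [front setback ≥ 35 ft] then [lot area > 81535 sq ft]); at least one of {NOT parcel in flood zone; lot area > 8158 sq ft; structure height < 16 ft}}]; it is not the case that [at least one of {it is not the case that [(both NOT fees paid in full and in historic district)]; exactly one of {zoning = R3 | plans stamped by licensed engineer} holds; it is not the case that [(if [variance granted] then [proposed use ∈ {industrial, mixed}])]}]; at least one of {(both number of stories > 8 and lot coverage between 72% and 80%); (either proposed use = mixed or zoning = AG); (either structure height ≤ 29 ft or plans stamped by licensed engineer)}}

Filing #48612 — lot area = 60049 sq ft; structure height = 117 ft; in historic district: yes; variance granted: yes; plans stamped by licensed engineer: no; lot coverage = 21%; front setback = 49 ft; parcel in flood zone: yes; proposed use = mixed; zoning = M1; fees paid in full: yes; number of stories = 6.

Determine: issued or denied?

Atomic conditions:
  front setback ≥ 35 ft: 49 ≥ 35 is true
  lot area > 81535 sq ft: 60049 > 81535 is false
  NOT parcel in flood zone: yes → false
  lot area > 8158 sq ft: 60049 > 8158 is true
  structure height < 16 ft: 117 < 16 is false
  NOT fees paid in full: yes → false
  in historic district: yes → true
  zoning = R3: M1 == R3 is false
  plans stamped by licensed engineer: no → false
  variance granted: yes → true
  proposed use ∈ {industrial, mixed}: mixed is in the set → true
  number of stories > 8: 6 > 8 is false
  lot coverage between 72% and 80%: 21 in [72, 80] is false
  proposed use = mixed: mixed == mixed is true
  zoning = AG: M1 == AG is false
  structure height ≤ 29 ft: 117 ≤ 29 is false
Combine:
[1.1.1] true → false = false
[1.1.2] false OR true OR false = true
[1.1] false AND true = false
[1] NOT false = true
[2.1.1.1] false AND true = false
[2.1.1] NOT false = true
[2.1.2] exactly-one(false, false) = false
[2.1.3.1] true → true = true
[2.1.3] NOT true = false
[2.1] true OR false OR false = true
[2] NOT true = false
[3.1] false AND false = false
[3.2] true OR false = true
[3.3] false OR false = false
[3] false OR true OR false = true
[root] true AND false AND true = false
Overall: false → denied

Denied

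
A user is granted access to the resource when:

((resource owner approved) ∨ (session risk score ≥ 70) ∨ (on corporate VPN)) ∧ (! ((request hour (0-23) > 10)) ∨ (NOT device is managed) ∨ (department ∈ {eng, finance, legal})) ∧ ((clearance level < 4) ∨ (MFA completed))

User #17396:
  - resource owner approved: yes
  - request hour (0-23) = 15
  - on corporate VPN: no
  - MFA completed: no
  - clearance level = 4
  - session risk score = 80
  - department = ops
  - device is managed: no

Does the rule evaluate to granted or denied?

Denied

Atomic conditions:
  resource owner approved: yes → true
  session risk score ≥ 70: 80 ≥ 70 is true
  on corporate VPN: no → false
  request hour (0-23) > 10: 15 > 10 is true
  NOT device is managed: no → true
  department ∈ {eng, finance, legal}: ops is not in the set → false
  clearance level < 4: 4 < 4 is false
  MFA completed: no → false
Combine:
[1] true OR true OR false = true
[2.1] NOT true = false
[2] false OR true OR false = true
[3] false OR false = false
[root] true AND true AND false = false
Overall: false → denied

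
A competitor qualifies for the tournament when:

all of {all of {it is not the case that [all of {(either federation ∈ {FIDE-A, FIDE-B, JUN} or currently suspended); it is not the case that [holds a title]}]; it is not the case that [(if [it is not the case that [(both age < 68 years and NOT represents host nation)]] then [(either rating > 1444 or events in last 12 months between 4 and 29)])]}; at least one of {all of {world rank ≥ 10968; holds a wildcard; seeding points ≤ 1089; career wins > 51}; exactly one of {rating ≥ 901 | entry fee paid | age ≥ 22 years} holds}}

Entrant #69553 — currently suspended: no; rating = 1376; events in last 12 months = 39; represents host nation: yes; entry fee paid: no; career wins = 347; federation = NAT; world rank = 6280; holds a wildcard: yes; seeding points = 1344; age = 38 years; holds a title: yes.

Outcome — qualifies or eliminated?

Atomic conditions:
  federation ∈ {FIDE-A, FIDE-B, JUN}: NAT is not in the set → false
  currently suspended: no → false
  holds a title: yes → true
  age < 68 years: 38 < 68 is true
  NOT represents host nation: yes → false
  rating > 1444: 1376 > 1444 is false
  events in last 12 months between 4 and 29: 39 in [4, 29] is false
  world rank ≥ 10968: 6280 ≥ 10968 is false
  holds a wildcard: yes → true
  seeding points ≤ 1089: 1344 ≤ 1089 is false
  career wins > 51: 347 > 51 is true
  rating ≥ 901: 1376 ≥ 901 is true
  entry fee paid: no → false
  age ≥ 22 years: 38 ≥ 22 is true
Combine:
[1.1.1.1] false OR false = false
[1.1.1.2] NOT true = false
[1.1.1] false AND false = false
[1.1] NOT false = true
[1.2.1.1.1] true AND false = false
[1.2.1.1] NOT false = true
[1.2.1.2] false OR false = false
[1.2.1] true → false = false
[1.2] NOT false = true
[1] true AND true = true
[2.1] false AND true AND false AND true = false
[2.2] exactly-one(true, false, true) = false
[2] false OR false = false
[root] true AND false = false
Overall: false → eliminated

Eliminated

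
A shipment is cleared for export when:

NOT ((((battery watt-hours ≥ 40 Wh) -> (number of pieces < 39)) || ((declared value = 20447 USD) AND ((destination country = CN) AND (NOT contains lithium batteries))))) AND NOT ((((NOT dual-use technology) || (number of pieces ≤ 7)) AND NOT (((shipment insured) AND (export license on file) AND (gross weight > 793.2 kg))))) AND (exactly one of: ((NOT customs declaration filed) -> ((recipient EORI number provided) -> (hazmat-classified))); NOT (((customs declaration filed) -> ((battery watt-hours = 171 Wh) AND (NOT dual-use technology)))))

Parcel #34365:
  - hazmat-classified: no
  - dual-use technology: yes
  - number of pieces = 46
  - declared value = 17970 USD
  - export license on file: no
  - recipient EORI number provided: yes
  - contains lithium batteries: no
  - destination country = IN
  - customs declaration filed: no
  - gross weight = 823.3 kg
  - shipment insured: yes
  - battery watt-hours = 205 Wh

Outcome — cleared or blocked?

Blocked

Atomic conditions:
  battery watt-hours ≥ 40 Wh: 205 ≥ 40 is true
  number of pieces < 39: 46 < 39 is false
  declared value = 20447 USD: 17970 == 20447 is false
  destination country = CN: IN == CN is false
  NOT contains lithium batteries: no → true
  NOT dual-use technology: yes → false
  number of pieces ≤ 7: 46 ≤ 7 is false
  shipment insured: yes → true
  export license on file: no → false
  gross weight > 793.2 kg: 823.3 > 793.2 is true
  NOT customs declaration filed: no → true
  recipient EORI number provided: yes → true
  hazmat-classified: no → false
  customs declaration filed: no → false
  battery watt-hours = 171 Wh: 205 == 171 is false
Combine:
[1.1.1] true → false = false
[1.1.2.2] false AND true = false
[1.1.2] false AND false = false
[1.1] false OR false = false
[1] NOT false = true
[2.1.1] false OR false = false
[2.1.2.1] true AND false AND true = false
[2.1.2] NOT false = true
[2.1] false AND true = false
[2] NOT false = true
[3.1.2] true → false = false
[3.1] true → false = false
[3.2.1.2] false AND false = false
[3.2.1] false → false (antecedent false ⇒ implication holds) = true
[3.2] NOT true = false
[3] exactly-one(false, false) = false
[root] true AND true AND false = false
Overall: false → blocked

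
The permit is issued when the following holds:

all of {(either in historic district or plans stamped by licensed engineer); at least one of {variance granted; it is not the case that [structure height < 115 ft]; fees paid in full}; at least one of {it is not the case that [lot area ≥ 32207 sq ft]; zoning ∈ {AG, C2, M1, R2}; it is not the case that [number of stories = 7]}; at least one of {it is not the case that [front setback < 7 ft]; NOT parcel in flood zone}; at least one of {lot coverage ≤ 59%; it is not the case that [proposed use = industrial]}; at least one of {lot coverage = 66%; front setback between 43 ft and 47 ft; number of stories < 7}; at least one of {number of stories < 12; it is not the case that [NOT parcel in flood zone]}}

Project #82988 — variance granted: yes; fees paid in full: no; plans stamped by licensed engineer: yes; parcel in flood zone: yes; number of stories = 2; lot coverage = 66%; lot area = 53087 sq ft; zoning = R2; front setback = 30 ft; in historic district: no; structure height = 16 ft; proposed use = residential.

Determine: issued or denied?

Issued

Atomic conditions:
  in historic district: no → false
  plans stamped by licensed engineer: yes → true
  variance granted: yes → true
  structure height < 115 ft: 16 < 115 is true
  fees paid in full: no → false
  lot area ≥ 32207 sq ft: 53087 ≥ 32207 is true
  zoning ∈ {AG, C2, M1, R2}: R2 is in the set → true
  number of stories = 7: 2 == 7 is false
  front setback < 7 ft: 30 < 7 is false
  NOT parcel in flood zone: yes → false
  lot coverage ≤ 59%: 66 ≤ 59 is false
  proposed use = industrial: residential == industrial is false
  lot coverage = 66%: 66 == 66 is true
  front setback between 43 ft and 47 ft: 30 in [43, 47] is false
  number of stories < 7: 2 < 7 is true
  number of stories < 12: 2 < 12 is true
Combine:
[1] false OR true = true
[2.2] NOT true = false
[2] true OR false OR false = true
[3.1] NOT true = false
[3.3] NOT false = true
[3] false OR true OR true = true
[4.1] NOT false = true
[4] true OR false = true
[5.2] NOT false = true
[5] false OR true = true
[6] true OR false OR true = true
[7.2] NOT false = true
[7] true OR true = true
[root] true AND true AND true AND true AND true AND true AND true = true
Overall: true → issued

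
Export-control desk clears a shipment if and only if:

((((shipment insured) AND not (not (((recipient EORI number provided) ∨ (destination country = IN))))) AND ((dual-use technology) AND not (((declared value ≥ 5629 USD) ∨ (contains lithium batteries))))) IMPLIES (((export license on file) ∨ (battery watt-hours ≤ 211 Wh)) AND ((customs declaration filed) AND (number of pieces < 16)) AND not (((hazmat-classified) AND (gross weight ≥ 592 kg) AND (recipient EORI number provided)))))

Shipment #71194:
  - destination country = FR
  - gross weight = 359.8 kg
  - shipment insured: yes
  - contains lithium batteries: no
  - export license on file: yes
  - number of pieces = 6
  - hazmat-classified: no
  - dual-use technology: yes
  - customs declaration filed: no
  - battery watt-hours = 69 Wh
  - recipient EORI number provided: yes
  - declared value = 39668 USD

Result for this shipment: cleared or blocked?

Cleared

Atomic conditions:
  shipment insured: yes → true
  recipient EORI number provided: yes → true
  destination country = IN: FR == IN is false
  dual-use technology: yes → true
  declared value ≥ 5629 USD: 39668 ≥ 5629 is true
  contains lithium batteries: no → false
  export license on file: yes → true
  battery watt-hours ≤ 211 Wh: 69 ≤ 211 is true
  customs declaration filed: no → false
  number of pieces < 16: 6 < 16 is true
  hazmat-classified: no → false
  gross weight ≥ 592 kg: 359.8 ≥ 592 is false
Combine:
[1.1.2.1.1] true OR false = true
[1.1.2.1] NOT true = false
[1.1.2] NOT false = true
[1.1] true AND true = true
[1.2.2.1] true OR false = true
[1.2.2] NOT true = false
[1.2] true AND false = false
[1] true AND false = false
[2.1] true OR true = true
[2.2] false AND true = false
[2.3.1] false AND false AND true = false
[2.3] NOT false = true
[2] true AND false AND true = false
[root] false → false (antecedent false ⇒ implication holds) = true
Overall: true → cleared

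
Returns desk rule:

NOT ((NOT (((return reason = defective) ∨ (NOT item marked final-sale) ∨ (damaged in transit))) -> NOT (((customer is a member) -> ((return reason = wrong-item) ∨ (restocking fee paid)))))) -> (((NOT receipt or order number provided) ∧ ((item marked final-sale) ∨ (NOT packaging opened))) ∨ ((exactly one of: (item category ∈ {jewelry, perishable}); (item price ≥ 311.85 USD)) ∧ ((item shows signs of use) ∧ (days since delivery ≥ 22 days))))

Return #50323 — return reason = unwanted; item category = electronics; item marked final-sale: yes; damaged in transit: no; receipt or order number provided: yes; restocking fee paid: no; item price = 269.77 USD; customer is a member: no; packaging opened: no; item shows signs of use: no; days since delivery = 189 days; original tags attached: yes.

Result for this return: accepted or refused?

Atomic conditions:
  return reason = defective: unwanted == defective is false
  NOT item marked final-sale: yes → false
  damaged in transit: no → false
  customer is a member: no → false
  return reason = wrong-item: unwanted == wrong-item is false
  restocking fee paid: no → false
  NOT receipt or order number provided: yes → false
  item marked final-sale: yes → true
  NOT packaging opened: no → true
  item category ∈ {jewelry, perishable}: electronics is not in the set → false
  item price ≥ 311.85 USD: 269.77 ≥ 311.85 is false
  item shows signs of use: no → false
  days since delivery ≥ 22 days: 189 ≥ 22 is true
Combine:
[1.1.1.1] false OR false OR false = false
[1.1.1] NOT false = true
[1.1.2.1.2] false OR false = false
[1.1.2.1] false → false (antecedent false ⇒ implication holds) = true
[1.1.2] NOT true = false
[1.1] true → false = false
[1] NOT false = true
[2.1.2] true OR true = true
[2.1] false AND true = false
[2.2.1] exactly-one(false, false) = false
[2.2.2] false AND true = false
[2.2] false AND false = false
[2] false OR false = false
[root] true → false = false
Overall: false → refused

Refused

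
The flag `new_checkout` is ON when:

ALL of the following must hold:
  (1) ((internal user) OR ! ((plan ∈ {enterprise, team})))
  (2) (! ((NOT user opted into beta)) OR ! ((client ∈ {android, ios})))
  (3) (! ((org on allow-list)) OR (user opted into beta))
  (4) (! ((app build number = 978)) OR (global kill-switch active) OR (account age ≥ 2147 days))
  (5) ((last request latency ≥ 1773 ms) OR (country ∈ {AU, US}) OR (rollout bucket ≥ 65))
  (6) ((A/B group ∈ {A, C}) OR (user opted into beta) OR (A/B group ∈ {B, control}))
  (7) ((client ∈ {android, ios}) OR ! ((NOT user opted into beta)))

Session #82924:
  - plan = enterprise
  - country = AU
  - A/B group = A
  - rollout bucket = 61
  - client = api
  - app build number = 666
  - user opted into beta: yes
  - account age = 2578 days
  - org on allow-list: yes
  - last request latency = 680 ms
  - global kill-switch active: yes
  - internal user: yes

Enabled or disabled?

Atomic conditions:
  internal user: yes → true
  plan ∈ {enterprise, team}: enterprise is in the set → true
  NOT user opted into beta: yes → false
  client ∈ {android, ios}: api is not in the set → false
  org on allow-list: yes → true
  user opted into beta: yes → true
  app build number = 978: 666 == 978 is false
  global kill-switch active: yes → true
  account age ≥ 2147 days: 2578 ≥ 2147 is true
  last request latency ≥ 1773 ms: 680 ≥ 1773 is false
  country ∈ {AU, US}: AU is in the set → true
  rollout bucket ≥ 65: 61 ≥ 65 is false
  A/B group ∈ {A, C}: A is in the set → true
  A/B group ∈ {B, control}: A is not in the set → false
Combine:
[1.2] NOT true = false
[1] true OR false = true
[2.1] NOT false = true
[2.2] NOT false = true
[2] true OR true = true
[3.1] NOT true = false
[3] false OR true = true
[4.1] NOT false = true
[4] true OR true OR true = true
[5] false OR true OR false = true
[6] true OR true OR false = true
[7.2] NOT false = true
[7] false OR true = true
[root] true AND true AND true AND true AND true AND true AND true = true
Overall: true → enabled

Enabled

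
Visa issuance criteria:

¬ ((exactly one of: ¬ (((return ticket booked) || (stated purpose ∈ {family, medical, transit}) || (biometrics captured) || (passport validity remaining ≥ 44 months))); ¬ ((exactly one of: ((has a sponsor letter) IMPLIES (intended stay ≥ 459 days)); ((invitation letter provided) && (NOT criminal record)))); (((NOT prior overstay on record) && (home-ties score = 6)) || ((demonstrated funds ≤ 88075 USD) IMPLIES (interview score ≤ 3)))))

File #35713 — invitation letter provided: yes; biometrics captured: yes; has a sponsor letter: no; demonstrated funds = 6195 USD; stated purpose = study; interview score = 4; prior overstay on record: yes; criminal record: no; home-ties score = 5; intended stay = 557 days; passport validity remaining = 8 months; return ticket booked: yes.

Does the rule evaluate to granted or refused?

Atomic conditions:
  return ticket booked: yes → true
  stated purpose ∈ {family, medical, transit}: study is not in the set → false
  biometrics captured: yes → true
  passport validity remaining ≥ 44 months: 8 ≥ 44 is false
  has a sponsor letter: no → false
  intended stay ≥ 459 days: 557 ≥ 459 is true
  invitation letter provided: yes → true
  NOT criminal record: no → true
  NOT prior overstay on record: yes → false
  home-ties score = 6: 5 == 6 is false
  demonstrated funds ≤ 88075 USD: 6195 ≤ 88075 is true
  interview score ≤ 3: 4 ≤ 3 is false
Combine:
[1.1.1] true OR false OR true OR false = true
[1.1] NOT true = false
[1.2.1.1] false → true (antecedent false ⇒ implication holds) = true
[1.2.1.2] true AND true = true
[1.2.1] exactly-one(true, true) = false
[1.2] NOT false = true
[1.3.1] false AND false = false
[1.3.2] true → false = false
[1.3] false OR false = false
[1] exactly-one(false, true, false) = true
[root] NOT true = false
Overall: false → refused

Refused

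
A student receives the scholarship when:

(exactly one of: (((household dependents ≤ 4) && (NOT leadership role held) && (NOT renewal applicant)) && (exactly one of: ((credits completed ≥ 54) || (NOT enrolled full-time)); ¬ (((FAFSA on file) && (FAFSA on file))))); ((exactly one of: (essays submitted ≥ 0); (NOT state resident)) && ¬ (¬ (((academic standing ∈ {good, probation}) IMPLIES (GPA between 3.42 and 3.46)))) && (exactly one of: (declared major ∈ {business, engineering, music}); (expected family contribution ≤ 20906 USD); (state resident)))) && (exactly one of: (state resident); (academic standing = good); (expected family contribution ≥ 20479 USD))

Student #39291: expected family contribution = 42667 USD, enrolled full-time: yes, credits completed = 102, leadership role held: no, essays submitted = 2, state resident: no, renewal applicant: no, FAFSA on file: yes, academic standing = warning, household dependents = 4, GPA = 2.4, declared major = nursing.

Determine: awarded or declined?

Awarded

Atomic conditions:
  household dependents ≤ 4: 4 ≤ 4 is true
  NOT leadership role held: no → true
  NOT renewal applicant: no → true
  credits completed ≥ 54: 102 ≥ 54 is true
  NOT enrolled full-time: yes → false
  FAFSA on file: yes → true
  essays submitted ≥ 0: 2 ≥ 0 is true
  NOT state resident: no → true
  academic standing ∈ {good, probation}: warning is not in the set → false
  GPA between 3.42 and 3.46: 2.4 in [3.42, 3.46] is false
  declared major ∈ {business, engineering, music}: nursing is not in the set → false
  expected family contribution ≤ 20906 USD: 42667 ≤ 20906 is false
  state resident: no → false
  academic standing = good: warning == good is false
  expected family contribution ≥ 20479 USD: 42667 ≥ 20479 is true
Combine:
[1.1.1] true AND true AND true = true
[1.1.2.1] true OR false = true
[1.1.2.2.1] true AND true = true
[1.1.2.2] NOT true = false
[1.1.2] exactly-one(true, false) = true
[1.1] true AND true = true
[1.2.1] exactly-one(true, true) = false
[1.2.2.1.1] false → false (antecedent false ⇒ implication holds) = true
[1.2.2.1] NOT true = false
[1.2.2] NOT false = true
[1.2.3] exactly-one(false, false, false) = false
[1.2] false AND true AND false = false
[1] exactly-one(true, false) = true
[2] exactly-one(false, false, true) = true
[root] true AND true = true
Overall: true → awarded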